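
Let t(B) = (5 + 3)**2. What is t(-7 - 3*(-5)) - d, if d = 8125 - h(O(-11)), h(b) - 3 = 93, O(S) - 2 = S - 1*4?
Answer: -7965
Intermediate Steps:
O(S) = -2 + S (O(S) = 2 + (S - 1*4) = 2 + (S - 4) = 2 + (-4 + S) = -2 + S)
h(b) = 96 (h(b) = 3 + 93 = 96)
t(B) = 64 (t(B) = 8**2 = 64)
d = 8029 (d = 8125 - 1*96 = 8125 - 96 = 8029)
t(-7 - 3*(-5)) - d = 64 - 1*8029 = 64 - 8029 = -7965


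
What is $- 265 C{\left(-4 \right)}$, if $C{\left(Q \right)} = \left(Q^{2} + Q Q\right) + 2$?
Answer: $-9010$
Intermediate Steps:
$C{\left(Q \right)} = 2 + 2 Q^{2}$ ($C{\left(Q \right)} = \left(Q^{2} + Q^{2}\right) + 2 = 2 Q^{2} + 2 = 2 + 2 Q^{2}$)
$- 265 C{\left(-4 \right)} = - 265 \left(2 + 2 \left(-4\right)^{2}\right) = - 265 \left(2 + 2 \cdot 16\right) = - 265 \left(2 + 32\right) = \left(-265\right) 34 = -9010$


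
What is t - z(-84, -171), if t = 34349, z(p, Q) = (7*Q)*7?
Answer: 42728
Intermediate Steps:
z(p, Q) = 49*Q
t - z(-84, -171) = 34349 - 49*(-171) = 34349 - 1*(-8379) = 34349 + 8379 = 42728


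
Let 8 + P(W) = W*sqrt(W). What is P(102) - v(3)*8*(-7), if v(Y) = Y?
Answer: 160 + 102*sqrt(102) ≈ 1190.2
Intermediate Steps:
P(W) = -8 + W**(3/2) (P(W) = -8 + W*sqrt(W) = -8 + W**(3/2))
P(102) - v(3)*8*(-7) = (-8 + 102**(3/2)) - 3*8*(-7) = (-8 + 102*sqrt(102)) - 24*(-7) = (-8 + 102*sqrt(102)) - 1*(-168) = (-8 + 102*sqrt(102)) + 168 = 160 + 102*sqrt(102)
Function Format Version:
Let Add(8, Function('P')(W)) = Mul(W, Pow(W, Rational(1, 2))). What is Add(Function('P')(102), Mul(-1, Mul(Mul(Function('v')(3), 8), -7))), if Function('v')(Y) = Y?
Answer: Add(160, Mul(102, Pow(102, Rational(1, 2)))) ≈ 1190.2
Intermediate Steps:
Function('P')(W) = Add(-8, Pow(W, Rational(3, 2))) (Function('P')(W) = Add(-8, Mul(W, Pow(W, Rational(1, 2)))) = Add(-8, Pow(W, Rational(3, 2))))
Add(Function('P')(102), Mul(-1, Mul(Mul(Function('v')(3), 8), -7))) = Add(Add(-8, Pow(102, Rational(3, 2))), Mul(-1, Mul(Mul(3, 8), -7))) = Add(Add(-8, Mul(102, Pow(102, Rational(1, 2)))), Mul(-1, Mul(24, -7))) = Add(Add(-8, Mul(102, Pow(102, Rational(1, 2)))), Mul(-1, -168)) = Add(Add(-8, Mul(102, Pow(102, Rational(1, 2)))), 168) = Add(160, Mul(102, Pow(102, Rational(1, 2))))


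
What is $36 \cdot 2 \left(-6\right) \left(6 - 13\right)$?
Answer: $3024$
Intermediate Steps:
$36 \cdot 2 \left(-6\right) \left(6 - 13\right) = 36 \left(-12\right) \left(6 - 13\right) = \left(-432\right) \left(-7\right) = 3024$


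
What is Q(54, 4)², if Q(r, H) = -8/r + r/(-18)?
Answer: 7225/729 ≈ 9.9108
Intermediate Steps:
Q(r, H) = -8/r - r/18 (Q(r, H) = -8/r + r*(-1/18) = -8/r - r/18)
Q(54, 4)² = (-8/54 - 1/18*54)² = (-8*1/54 - 3)² = (-4/27 - 3)² = (-85/27)² = 7225/729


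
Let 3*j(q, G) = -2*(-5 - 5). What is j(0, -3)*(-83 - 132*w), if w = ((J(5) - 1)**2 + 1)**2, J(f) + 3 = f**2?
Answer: -515762620/3 ≈ -1.7192e+8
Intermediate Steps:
J(f) = -3 + f**2
w = 195364 (w = (((-3 + 5**2) - 1)**2 + 1)**2 = (((-3 + 25) - 1)**2 + 1)**2 = ((22 - 1)**2 + 1)**2 = (21**2 + 1)**2 = (441 + 1)**2 = 442**2 = 195364)
j(q, G) = 20/3 (j(q, G) = (-2*(-5 - 5))/3 = (-2*(-10))/3 = (1/3)*20 = 20/3)
j(0, -3)*(-83 - 132*w) = 20*(-83 - 132*195364)/3 = 20*(-83 - 25788048)/3 = (20/3)*(-25788131) = -515762620/3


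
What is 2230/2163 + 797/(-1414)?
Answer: 204187/436926 ≈ 0.46733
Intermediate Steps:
2230/2163 + 797/(-1414) = 2230*(1/2163) + 797*(-1/1414) = 2230/2163 - 797/1414 = 204187/436926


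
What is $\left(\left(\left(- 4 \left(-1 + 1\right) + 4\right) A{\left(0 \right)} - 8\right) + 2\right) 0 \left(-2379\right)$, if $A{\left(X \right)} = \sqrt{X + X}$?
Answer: $0$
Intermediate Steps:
$A{\left(X \right)} = \sqrt{2} \sqrt{X}$ ($A{\left(X \right)} = \sqrt{2 X} = \sqrt{2} \sqrt{X}$)
$\left(\left(\left(- 4 \left(-1 + 1\right) + 4\right) A{\left(0 \right)} - 8\right) + 2\right) 0 \left(-2379\right) = \left(\left(\left(- 4 \left(-1 + 1\right) + 4\right) \sqrt{2} \sqrt{0} - 8\right) + 2\right) 0 \left(-2379\right) = \left(\left(\left(\left(-4\right) 0 + 4\right) \sqrt{2} \cdot 0 - 8\right) + 2\right) 0 = \left(\left(\left(0 + 4\right) 0 - 8\right) + 2\right) 0 = \left(\left(4 \cdot 0 - 8\right) + 2\right) 0 = \left(\left(0 - 8\right) + 2\right) 0 = \left(-8 + 2\right) 0 = \left(-6\right) 0 = 0$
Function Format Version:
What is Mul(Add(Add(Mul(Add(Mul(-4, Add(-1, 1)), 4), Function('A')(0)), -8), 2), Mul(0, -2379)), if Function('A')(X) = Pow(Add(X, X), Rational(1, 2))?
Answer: 0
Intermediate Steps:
Function('A')(X) = Mul(Pow(2, Rational(1, 2)), Pow(X, Rational(1, 2))) (Function('A')(X) = Pow(Mul(2, X), Rational(1, 2)) = Mul(Pow(2, Rational(1, 2)), Pow(X, Rational(1, 2))))
Mul(Add(Add(Mul(Add(Mul(-4, Add(-1, 1)), 4), Function('A')(0)), -8), 2), Mul(0, -2379)) = Mul(Add(Add(Mul(Add(Mul(-4, Add(-1, 1)), 4), Mul(Pow(2, Rational(1, 2)), Pow(0, Rational(1, 2)))), -8), 2), Mul(0, -2379)) = Mul(Add(Add(Mul(Add(Mul(-4, 0), 4), Mul(Pow(2, Rational(1, 2)), 0)), -8), 2), 0) = Mul(Add(Add(Mul(Add(0, 4), 0), -8), 2), 0) = Mul(Add(Add(Mul(4, 0), -8), 2), 0) = Mul(Add(Add(0, -8), 2), 0) = Mul(Add(-8, 2), 0) = Mul(-6, 0) = 0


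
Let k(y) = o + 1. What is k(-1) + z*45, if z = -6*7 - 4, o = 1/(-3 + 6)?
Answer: -6206/3 ≈ -2068.7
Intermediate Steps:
o = ⅓ (o = 1/3 = ⅓ ≈ 0.33333)
k(y) = 4/3 (k(y) = ⅓ + 1 = 4/3)
z = -46 (z = -42 - 4 = -46)
k(-1) + z*45 = 4/3 - 46*45 = 4/3 - 2070 = -6206/3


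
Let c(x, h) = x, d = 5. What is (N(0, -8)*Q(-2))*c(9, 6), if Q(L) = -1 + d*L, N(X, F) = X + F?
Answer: 792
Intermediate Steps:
N(X, F) = F + X
Q(L) = -1 + 5*L
(N(0, -8)*Q(-2))*c(9, 6) = ((-8 + 0)*(-1 + 5*(-2)))*9 = -8*(-1 - 10)*9 = -8*(-11)*9 = 88*9 = 792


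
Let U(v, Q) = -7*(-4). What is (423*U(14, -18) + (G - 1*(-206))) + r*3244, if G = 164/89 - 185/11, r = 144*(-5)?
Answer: -2274848431/979 ≈ -2.3236e+6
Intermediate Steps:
U(v, Q) = 28
r = -720
G = -14661/979 (G = 164*(1/89) - 185*1/11 = 164/89 - 185/11 = -14661/979 ≈ -14.975)
(423*U(14, -18) + (G - 1*(-206))) + r*3244 = (423*28 + (-14661/979 - 1*(-206))) - 720*3244 = (11844 + (-14661/979 + 206)) - 2335680 = (11844 + 187013/979) - 2335680 = 11782289/979 - 2335680 = -2274848431/979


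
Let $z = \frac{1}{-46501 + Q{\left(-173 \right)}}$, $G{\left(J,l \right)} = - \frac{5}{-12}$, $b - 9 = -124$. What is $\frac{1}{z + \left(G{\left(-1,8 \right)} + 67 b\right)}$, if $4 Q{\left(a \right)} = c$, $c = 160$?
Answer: $- \frac{185844}{1431850589} \approx -0.00012979$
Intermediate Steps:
$b = -115$ ($b = 9 - 124 = -115$)
$G{\left(J,l \right)} = \frac{5}{12}$ ($G{\left(J,l \right)} = \left(-5\right) \left(- \frac{1}{12}\right) = \frac{5}{12}$)
$Q{\left(a \right)} = 40$ ($Q{\left(a \right)} = \frac{1}{4} \cdot 160 = 40$)
$z = - \frac{1}{46461}$ ($z = \frac{1}{-46501 + 40} = \frac{1}{-46461} = - \frac{1}{46461} \approx -2.1523 \cdot 10^{-5}$)
$\frac{1}{z + \left(G{\left(-1,8 \right)} + 67 b\right)} = \frac{1}{- \frac{1}{46461} + \left(\frac{5}{12} + 67 \left(-115\right)\right)} = \frac{1}{- \frac{1}{46461} + \left(\frac{5}{12} - 7705\right)} = \frac{1}{- \frac{1}{46461} - \frac{92455}{12}} = \frac{1}{- \frac{1431850589}{185844}} = - \frac{185844}{1431850589}$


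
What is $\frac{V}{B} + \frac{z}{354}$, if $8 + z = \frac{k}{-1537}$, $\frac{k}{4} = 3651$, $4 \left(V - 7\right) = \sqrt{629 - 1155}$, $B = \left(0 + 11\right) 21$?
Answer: $- \frac{19089}{997513} + \frac{i \sqrt{526}}{924} \approx -0.019137 + 0.024821 i$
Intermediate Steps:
$B = 231$ ($B = 11 \cdot 21 = 231$)
$V = 7 + \frac{i \sqrt{526}}{4}$ ($V = 7 + \frac{\sqrt{629 - 1155}}{4} = 7 + \frac{\sqrt{-526}}{4} = 7 + \frac{i \sqrt{526}}{4} \approx 7.0 + 5.7337 i$)
$k = 14604$ ($k = 4 \cdot 3651 = 14604$)
$z = - \frac{26900}{1537}$ ($z = -8 + \frac{14604}{-1537} = -8 + 14604 \left(- \frac{1}{1537}\right) = -8 - \frac{14604}{1537} = - \frac{26900}{1537} \approx -17.502$)
$\frac{V}{B} + \frac{z}{354} = \frac{7 + \frac{i \sqrt{526}}{4}}{231} - \frac{26900}{1537 \cdot 354} = \left(7 + \frac{i \sqrt{526}}{4}\right) \frac{1}{231} - \frac{13450}{272049} = \left(\frac{1}{33} + \frac{i \sqrt{526}}{924}\right) - \frac{13450}{272049} = - \frac{19089}{997513} + \frac{i \sqrt{526}}{924}$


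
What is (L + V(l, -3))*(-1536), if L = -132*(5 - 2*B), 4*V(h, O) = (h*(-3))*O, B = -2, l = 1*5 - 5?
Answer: 1824768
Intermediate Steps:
l = 0 (l = 5 - 5 = 0)
V(h, O) = -3*O*h/4 (V(h, O) = ((h*(-3))*O)/4 = ((-3*h)*O)/4 = (-3*O*h)/4 = -3*O*h/4)
L = -1188 (L = -132*(5 - 2*(-2)) = -132*(5 + 4) = -132*9 = -1188)
(L + V(l, -3))*(-1536) = (-1188 - 3/4*(-3)*0)*(-1536) = (-1188 + 0)*(-1536) = -1188*(-1536) = 1824768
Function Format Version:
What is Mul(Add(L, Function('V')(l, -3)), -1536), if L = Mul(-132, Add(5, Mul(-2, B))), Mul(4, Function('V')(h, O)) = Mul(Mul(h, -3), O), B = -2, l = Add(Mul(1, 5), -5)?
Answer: 1824768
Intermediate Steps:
l = 0 (l = Add(5, -5) = 0)
Function('V')(h, O) = Mul(Rational(-3, 4), O, h) (Function('V')(h, O) = Mul(Rational(1, 4), Mul(Mul(h, -3), O)) = Mul(Rational(1, 4), Mul(Mul(-3, h), O)) = Mul(Rational(1, 4), Mul(-3, O, h)) = Mul(Rational(-3, 4), O, h))
L = -1188 (L = Mul(-132, Add(5, Mul(-2, -2))) = Mul(-132, Add(5, 4)) = Mul(-132, 9) = -1188)
Mul(Add(L, Function('V')(l, -3)), -1536) = Mul(Add(-1188, Mul(Rational(-3, 4), -3, 0)), -1536) = Mul(Add(-1188, 0), -1536) = Mul(-1188, -1536) = 1824768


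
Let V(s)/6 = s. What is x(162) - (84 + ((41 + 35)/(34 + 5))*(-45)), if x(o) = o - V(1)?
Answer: 2076/13 ≈ 159.69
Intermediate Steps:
V(s) = 6*s
x(o) = -6 + o (x(o) = o - 6 = -6 + o)
x(162) - (84 + ((41 + 35)/(34 + 5))*(-45)) = (-6 + 162) - (84 + ((41 + 35)/(34 + 5))*(-45)) = 156 - (84 + (76/39)*(-45)) = 156 - (84 - 1140/13) = 156 - 1*(-48/13) = 156 + 48/13 = 2076/13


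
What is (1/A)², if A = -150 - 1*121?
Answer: 1/73441 ≈ 1.3616e-5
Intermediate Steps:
A = -271 (A = -150 - 121 = -271)
(1/A)² = (1/(-271))² = (-1/271)² = 1/73441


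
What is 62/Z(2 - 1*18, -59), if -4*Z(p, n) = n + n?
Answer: 124/59 ≈ 2.1017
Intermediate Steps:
Z(p, n) = -n/2 (Z(p, n) = -(n + n)/4 = -n/2)
62/Z(2 - 1*18, -59) = 62/(-½*(-59)) = 62/(59/2) = (2/59)*62 = 124/59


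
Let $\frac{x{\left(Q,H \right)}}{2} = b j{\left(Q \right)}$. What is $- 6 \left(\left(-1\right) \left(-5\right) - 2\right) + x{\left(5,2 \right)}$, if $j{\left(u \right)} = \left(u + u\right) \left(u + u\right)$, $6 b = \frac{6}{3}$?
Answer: $\frac{146}{3} \approx 48.667$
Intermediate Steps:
$b = \frac{1}{3}$ ($b = \frac{6 \cdot \frac{1}{3}}{6} = \frac{1}{6} \cdot 2 = \frac{1}{3} \approx 0.33333$)
$j{\left(u \right)} = 4 u^{2}$ ($j{\left(u \right)} = 2 u 2 u = 4 u^{2}$)
$x{\left(Q,H \right)} = \frac{8 Q^{2}}{3}$ ($x{\left(Q,H \right)} = 2 \frac{4 Q^{2}}{3} = \frac{8 Q^{2}}{3}$)
$- 6 \left(\left(-1\right) \left(-5\right) - 2\right) + x{\left(5,2 \right)} = - 6 \left(\left(-1\right) \left(-5\right) - 2\right) + \frac{8 \cdot 5^{2}}{3} = - 6 \left(5 - 2\right) + \frac{8}{3} \cdot 25 = \left(-6\right) 3 + \frac{200}{3} = -18 + \frac{200}{3} = \frac{146}{3}$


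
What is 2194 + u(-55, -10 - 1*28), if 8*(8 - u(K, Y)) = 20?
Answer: 4399/2 ≈ 2199.5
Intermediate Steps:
u(K, Y) = 11/2 (u(K, Y) = 8 - ⅛*20 = 8 - 5/2 = 11/2)
2194 + u(-55, -10 - 1*28) = 2194 + 11/2 = 4399/2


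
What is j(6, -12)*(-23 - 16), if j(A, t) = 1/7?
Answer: -39/7 ≈ -5.5714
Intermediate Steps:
j(A, t) = ⅐
j(6, -12)*(-23 - 16) = (-23 - 16)/7 = (⅐)*(-39) = -39/7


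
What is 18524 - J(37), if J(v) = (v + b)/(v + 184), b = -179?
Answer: 4093946/221 ≈ 18525.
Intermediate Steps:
J(v) = (-179 + v)/(184 + v) (J(v) = (v - 179)/(v + 184) = (-179 + v)/(184 + v))
18524 - J(37) = 18524 - (-179 + 37)/(184 + 37) = 18524 - (-142)/221 = 18524 - 1*(-142/221) = 18524 + 142/221 = 4093946/221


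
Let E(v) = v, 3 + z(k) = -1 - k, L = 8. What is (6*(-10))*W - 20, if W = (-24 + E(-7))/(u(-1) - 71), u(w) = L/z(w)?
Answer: -10000/221 ≈ -45.249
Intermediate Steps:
z(k) = -4 - k (z(k) = -3 + (-1 - k) = -4 - k)
u(w) = 8/(-4 - w)
W = 93/221 (W = (-24 - 7)/(-8/(4 - 1) - 71) = -31/(-8/3 - 71) = -31/(-221/3) = -31*(-3/221) = 93/221 ≈ 0.42081)
(6*(-10))*W - 20 = (6*(-10))*(93/221) - 20 = -60*93/221 - 20 = -5580/221 - 20 = -10000/221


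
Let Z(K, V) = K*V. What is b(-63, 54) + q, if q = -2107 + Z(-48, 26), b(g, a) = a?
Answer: -3301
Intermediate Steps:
q = -3355 (q = -2107 - 48*26 = -2107 - 1248 = -3355)
b(-63, 54) + q = 54 - 3355 = -3301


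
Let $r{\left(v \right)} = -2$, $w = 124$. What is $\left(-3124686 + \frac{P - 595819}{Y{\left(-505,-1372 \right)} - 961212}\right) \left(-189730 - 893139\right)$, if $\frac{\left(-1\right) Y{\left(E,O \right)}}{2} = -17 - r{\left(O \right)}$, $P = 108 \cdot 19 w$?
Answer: $\frac{3252279655772652989}{961182} \approx 3.3836 \cdot 10^{12}$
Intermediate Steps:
$P = 254448$ ($P = 108 \cdot 19 \cdot 124 = 2052 \cdot 124 = 254448$)
$Y{\left(E,O \right)} = 30$ ($Y{\left(E,O \right)} = - 2 \left(-17 - -2\right) = - 2 \left(-17 + 2\right) = \left(-2\right) \left(-15\right) = 30$)
$\left(-3124686 + \frac{P - 595819}{Y{\left(-505,-1372 \right)} - 961212}\right) \left(-189730 - 893139\right) = \left(-3124686 + \frac{254448 - 595819}{30 - 961212}\right) \left(-189730 - 893139\right) = \left(-3124686 - \frac{341371}{-961182}\right) \left(-1082869\right) = \left(-3124686 - - \frac{341371}{961182}\right) \left(-1082869\right) = \left(-3124686 + \frac{341371}{961182}\right) \left(-1082869\right) = \left(- \frac{3003391597481}{961182}\right) \left(-1082869\right) = \frac{3252279655772652989}{961182}$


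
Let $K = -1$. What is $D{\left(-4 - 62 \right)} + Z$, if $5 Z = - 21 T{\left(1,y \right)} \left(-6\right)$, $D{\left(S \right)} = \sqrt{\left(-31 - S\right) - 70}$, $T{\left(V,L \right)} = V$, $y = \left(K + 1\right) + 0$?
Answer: $\frac{126}{5} + i \sqrt{35} \approx 25.2 + 5.9161 i$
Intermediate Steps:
$y = 0$ ($y = \left(-1 + 1\right) + 0 = 0 + 0 = 0$)
$D{\left(S \right)} = \sqrt{-101 - S}$
$Z = \frac{126}{5}$ ($Z = \frac{\left(-21\right) 1 \left(-6\right)}{5} = \frac{\left(-21\right) \left(-6\right)}{5} = \frac{1}{5} \cdot 126 = \frac{126}{5} \approx 25.2$)
$D{\left(-4 - 62 \right)} + Z = \sqrt{-101 - \left(-4 - 62\right)} + \frac{126}{5} = \sqrt{-101 - -66} + \frac{126}{5} = \sqrt{-101 + 66} + \frac{126}{5} = \sqrt{-35} + \frac{126}{5} = i \sqrt{35} + \frac{126}{5} = \frac{126}{5} + i \sqrt{35}$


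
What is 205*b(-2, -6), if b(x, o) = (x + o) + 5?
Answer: -615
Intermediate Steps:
b(x, o) = 5 + o + x (b(x, o) = (o + x) + 5 = 5 + o + x)
205*b(-2, -6) = 205*(5 - 6 - 2) = 205*(-3) = -615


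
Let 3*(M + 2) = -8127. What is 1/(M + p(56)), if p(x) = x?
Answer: -1/2655 ≈ -0.00037665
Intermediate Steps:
M = -2711 (M = -2 + (⅓)*(-8127) = -2 - 2709 = -2711)
1/(M + p(56)) = 1/(-2711 + 56) = 1/(-2655) = -1/2655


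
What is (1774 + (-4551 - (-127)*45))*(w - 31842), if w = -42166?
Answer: -217435504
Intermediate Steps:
(1774 + (-4551 - (-127)*45))*(w - 31842) = (1774 + (-4551 - (-127)*45))*(-42166 - 31842) = (1774 + (-4551 - 1*(-5715)))*(-74008) = (1774 + (-4551 + 5715))*(-74008) = (1774 + 1164)*(-74008) = 2938*(-74008) = -217435504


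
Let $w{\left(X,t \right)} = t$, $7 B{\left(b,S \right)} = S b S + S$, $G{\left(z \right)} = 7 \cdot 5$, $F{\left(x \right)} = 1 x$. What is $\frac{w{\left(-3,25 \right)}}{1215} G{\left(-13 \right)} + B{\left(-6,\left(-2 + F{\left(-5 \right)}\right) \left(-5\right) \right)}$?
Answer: $- \frac{253760}{243} \approx -1044.3$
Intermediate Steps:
$F{\left(x \right)} = x$
$G{\left(z \right)} = 35$
$B{\left(b,S \right)} = \frac{S}{7} + \frac{b S^{2}}{7}$ ($B{\left(b,S \right)} = \frac{S b S + S}{7} = \frac{b S^{2} + S}{7} = \frac{S + b S^{2}}{7} = \frac{S}{7} + \frac{b S^{2}}{7}$)
$\frac{w{\left(-3,25 \right)}}{1215} G{\left(-13 \right)} + B{\left(-6,\left(-2 + F{\left(-5 \right)}\right) \left(-5\right) \right)} = \frac{25}{1215} \cdot 35 + \frac{\left(-2 - 5\right) \left(-5\right) \left(1 + \left(-2 - 5\right) \left(-5\right) \left(-6\right)\right)}{7} = 25 \cdot \frac{1}{1215} \cdot 35 + \frac{\left(-7\right) \left(-5\right) \left(1 + \left(-7\right) \left(-5\right) \left(-6\right)\right)}{7} = \frac{5}{243} \cdot 35 + \frac{1}{7} \cdot 35 \left(1 + 35 \left(-6\right)\right) = \frac{175}{243} + \frac{1}{7} \cdot 35 \left(1 - 210\right) = \frac{175}{243} + \frac{1}{7} \cdot 35 \left(-209\right) = \frac{175}{243} - 1045 = - \frac{253760}{243}$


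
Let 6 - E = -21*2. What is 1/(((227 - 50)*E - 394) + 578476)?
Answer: 1/586578 ≈ 1.7048e-6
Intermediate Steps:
E = 48 (E = 6 - (-21)*2 = 6 - 1*(-42) = 6 + 42 = 48)
1/(((227 - 50)*E - 394) + 578476) = 1/(((227 - 50)*48 - 394) + 578476) = 1/((177*48 - 394) + 578476) = 1/((8496 - 394) + 578476) = 1/(8102 + 578476) = 1/586578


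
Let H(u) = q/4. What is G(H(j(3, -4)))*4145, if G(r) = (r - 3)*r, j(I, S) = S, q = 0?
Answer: 0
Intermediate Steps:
H(u) = 0 (H(u) = 0/4 = 0*(1/4) = 0)
G(r) = r*(-3 + r) (G(r) = (-3 + r)*r = r*(-3 + r))
G(H(j(3, -4)))*4145 = (0*(-3 + 0))*4145 = (0*(-3))*4145 = 0*4145 = 0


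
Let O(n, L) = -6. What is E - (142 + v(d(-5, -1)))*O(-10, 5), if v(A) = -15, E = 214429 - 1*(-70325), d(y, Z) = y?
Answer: 285516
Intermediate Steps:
E = 284754 (E = 214429 + 70325 = 284754)
E - (142 + v(d(-5, -1)))*O(-10, 5) = 284754 - (142 - 15)*(-6) = 284754 - 127*(-6) = 284754 - 1*(-762) = 284754 + 762 = 285516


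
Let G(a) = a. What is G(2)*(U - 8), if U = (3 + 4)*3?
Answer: 26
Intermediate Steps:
U = 21 (U = 7*3 = 21)
G(2)*(U - 8) = 2*(21 - 8) = 2*13 = 26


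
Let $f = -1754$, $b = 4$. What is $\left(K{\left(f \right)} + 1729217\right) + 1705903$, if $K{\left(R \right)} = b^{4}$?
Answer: $3435376$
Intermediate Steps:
$K{\left(R \right)} = 256$ ($K{\left(R \right)} = 4^{4} = 256$)
$\left(K{\left(f \right)} + 1729217\right) + 1705903 = \left(256 + 1729217\right) + 1705903 = 1729473 + 1705903 = 3435376$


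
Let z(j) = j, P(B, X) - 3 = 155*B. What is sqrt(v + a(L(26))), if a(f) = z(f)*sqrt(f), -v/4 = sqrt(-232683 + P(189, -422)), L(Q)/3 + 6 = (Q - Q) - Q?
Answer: 2*sqrt(I*(-sqrt(203385) - 96*sqrt(6))) ≈ 37.044 - 37.044*I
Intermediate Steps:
P(B, X) = 3 + 155*B
L(Q) = -18 - 3*Q (L(Q) = -18 + 3*((Q - Q) - Q) = -18 + 3*(0 - Q) = -18 + 3*(-Q) = -18 - 3*Q)
v = -4*I*sqrt(203385) (v = -4*sqrt(-232683 + (3 + 155*189)) = -4*sqrt(-232683 + (3 + 29295)) = -4*sqrt(-232683 + 29298) = -4*I*sqrt(203385) ≈ -1803.9*I)
a(f) = f**(3/2) (a(f) = f*sqrt(f) = f**(3/2))
sqrt(v + a(L(26))) = sqrt(-4*I*sqrt(203385) + (-18 - 3*26)**(3/2)) = sqrt(-4*I*sqrt(203385) + (-18 - 78)**(3/2)) = sqrt(-4*I*sqrt(203385) + (-96)**(3/2)) = sqrt(-4*I*sqrt(203385) - 384*I*sqrt(6)) = sqrt(-384*I*sqrt(6) - 4*I*sqrt(203385))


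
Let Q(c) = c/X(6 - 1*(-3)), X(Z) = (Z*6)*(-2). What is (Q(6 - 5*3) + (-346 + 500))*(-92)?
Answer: -42527/3 ≈ -14176.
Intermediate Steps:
X(Z) = -12*Z (X(Z) = (6*Z)*(-2) = -12*Z)
Q(c) = -c/108 (Q(c) = c/((-12*(6 - 1*(-3)))) = c/((-12*(6 + 3))) = c/((-12*9)) = c/(-108) = c*(-1/108) = -c/108)
(Q(6 - 5*3) + (-346 + 500))*(-92) = (-(6 - 5*3)/108 + (-346 + 500))*(-92) = (-(6 - 15)/108 + 154)*(-92) = (-1/108*(-9) + 154)*(-92) = (1/12 + 154)*(-92) = (1849/12)*(-92) = -42527/3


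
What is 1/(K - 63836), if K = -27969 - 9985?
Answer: -1/101790 ≈ -9.8241e-6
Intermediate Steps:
K = -37954
1/(K - 63836) = 1/(-37954 - 63836) = 1/(-101790) = -1/101790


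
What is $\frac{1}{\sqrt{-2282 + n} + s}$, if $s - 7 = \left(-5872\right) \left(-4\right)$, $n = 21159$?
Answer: $\frac{23495}{551996148} - \frac{\sqrt{18877}}{551996148} \approx 4.2315 \cdot 10^{-5}$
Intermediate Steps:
$s = 23495$ ($s = 7 - -23488 = 7 + 23488 = 23495$)
$\frac{1}{\sqrt{-2282 + n} + s} = \frac{1}{\sqrt{-2282 + 21159} + 23495} = \frac{1}{\sqrt{18877} + 23495} = \frac{1}{23495 + \sqrt{18877}}$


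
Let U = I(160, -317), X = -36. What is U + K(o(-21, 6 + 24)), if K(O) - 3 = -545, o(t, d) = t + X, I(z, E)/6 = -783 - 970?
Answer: -11060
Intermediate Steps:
I(z, E) = -10518 (I(z, E) = 6*(-783 - 970) = 6*(-1753) = -10518)
o(t, d) = -36 + t (o(t, d) = t - 36 = -36 + t)
K(O) = -542 (K(O) = 3 - 545 = -542)
U = -10518
U + K(o(-21, 6 + 24)) = -10518 - 542 = -11060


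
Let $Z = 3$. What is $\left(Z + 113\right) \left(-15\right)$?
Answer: $-1740$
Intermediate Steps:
$\left(Z + 113\right) \left(-15\right) = \left(3 + 113\right) \left(-15\right) = 116 \left(-15\right) = -1740$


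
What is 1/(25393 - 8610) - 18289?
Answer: -306944286/16783 ≈ -18289.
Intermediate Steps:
1/(25393 - 8610) - 18289 = 1/16783 - 18289 = -306944286/16783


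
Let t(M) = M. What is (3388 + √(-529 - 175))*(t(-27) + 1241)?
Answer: 4113032 + 9712*I*√11 ≈ 4.113e+6 + 32211.0*I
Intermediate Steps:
(3388 + √(-529 - 175))*(t(-27) + 1241) = (3388 + √(-529 - 175))*(-27 + 1241) = (3388 + √(-704))*1214 = (3388 + 8*I*√11)*1214 = 4113032 + 9712*I*√11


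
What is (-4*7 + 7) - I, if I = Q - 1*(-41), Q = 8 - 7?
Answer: -63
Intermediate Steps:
Q = 1
I = 42 (I = 1 - 1*(-41) = 1 + 41 = 42)
(-4*7 + 7) - I = (-4*7 + 7) - 1*42 = (-28 + 7) - 42 = -21 - 42 = -63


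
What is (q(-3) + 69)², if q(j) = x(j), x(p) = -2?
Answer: 4489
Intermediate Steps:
q(j) = -2
(q(-3) + 69)² = (-2 + 69)² = 67² = 4489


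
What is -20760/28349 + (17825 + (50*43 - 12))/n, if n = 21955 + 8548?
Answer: -67311193/864729547 ≈ -0.077841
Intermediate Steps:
n = 30503
-20760/28349 + (17825 + (50*43 - 12))/n = -20760/28349 + (17825 + (50*43 - 12))/30503 = -20760*1/28349 + (17825 + (2150 - 12))*(1/30503) = -20760/28349 + (17825 + 2138)*(1/30503) = -20760/28349 + 19963*(1/30503) = -20760/28349 + 19963/30503 = -67311193/864729547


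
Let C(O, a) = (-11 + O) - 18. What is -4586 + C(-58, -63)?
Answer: -4673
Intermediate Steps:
C(O, a) = -29 + O
-4586 + C(-58, -63) = -4586 + (-29 - 58) = -4586 - 87 = -4673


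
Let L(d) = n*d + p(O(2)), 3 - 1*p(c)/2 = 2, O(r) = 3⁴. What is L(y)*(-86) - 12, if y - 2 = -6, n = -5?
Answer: -1904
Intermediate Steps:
O(r) = 81
p(c) = 2 (p(c) = 6 - 2*2 = 6 - 4 = 2)
y = -4 (y = 2 - 6 = -4)
L(d) = 2 - 5*d (L(d) = -5*d + 2 = 2 - 5*d)
L(y)*(-86) - 12 = (2 - 5*(-4))*(-86) - 12 = (2 + 20)*(-86) - 12 = 22*(-86) - 12 = -1892 - 12 = -1904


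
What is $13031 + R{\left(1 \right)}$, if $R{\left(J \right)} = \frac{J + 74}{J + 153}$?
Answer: $\frac{2006849}{154} \approx 13031.0$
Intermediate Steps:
$R{\left(J \right)} = \frac{74 + J}{153 + J}$
$13031 + R{\left(1 \right)} = 13031 + \frac{74 + 1}{153 + 1} = 13031 + \frac{1}{154} \cdot 75 = 13031 + \frac{75}{154} = \frac{2006849}{154}$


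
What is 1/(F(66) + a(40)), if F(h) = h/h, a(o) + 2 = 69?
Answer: 1/68 ≈ 0.014706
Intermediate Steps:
a(o) = 67 (a(o) = -2 + 69 = 67)
F(h) = 1
1/(F(66) + a(40)) = 1/(1 + 67) = 1/68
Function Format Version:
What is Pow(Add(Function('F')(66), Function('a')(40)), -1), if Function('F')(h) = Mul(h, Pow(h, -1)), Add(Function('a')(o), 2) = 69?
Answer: Rational(1, 68) ≈ 0.014706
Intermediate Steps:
Function('a')(o) = 67 (Function('a')(o) = Add(-2, 69) = 67)
Function('F')(h) = 1
Pow(Add(Function('F')(66), Function('a')(40)), -1) = Pow(Add(1, 67), -1) = Pow(68, -1) = Rational(1, 68)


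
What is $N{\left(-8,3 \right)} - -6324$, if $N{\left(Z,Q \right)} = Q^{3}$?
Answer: $6351$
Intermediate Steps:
$N{\left(-8,3 \right)} - -6324 = 3^{3} - -6324 = 27 + 6324 = 6351$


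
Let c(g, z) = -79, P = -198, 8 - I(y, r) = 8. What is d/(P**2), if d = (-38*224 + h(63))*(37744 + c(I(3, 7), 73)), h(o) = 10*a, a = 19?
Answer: -1934865/242 ≈ -7995.3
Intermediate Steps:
I(y, r) = 0 (I(y, r) = 8 - 1*8 = 8 - 8 = 0)
h(o) = 190 (h(o) = 10*19 = 190)
d = -313448130 (d = (-38*224 + 190)*(37744 - 79) = (-8512 + 190)*37665 = -8322*37665 = -313448130)
d/(P**2) = -313448130/((-198)**2) = -313448130/39204 = -313448130*1/39204 = -1934865/242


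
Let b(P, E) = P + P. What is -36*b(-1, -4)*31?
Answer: 2232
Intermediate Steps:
b(P, E) = 2*P
-36*b(-1, -4)*31 = -72*(-1)*31 = -36*(-2)*31 = 72*31 = 2232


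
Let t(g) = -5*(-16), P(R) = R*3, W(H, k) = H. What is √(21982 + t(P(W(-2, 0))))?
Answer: √22062 ≈ 148.53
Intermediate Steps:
P(R) = 3*R
t(g) = 80
√(21982 + t(P(W(-2, 0)))) = √(21982 + 80) = √22062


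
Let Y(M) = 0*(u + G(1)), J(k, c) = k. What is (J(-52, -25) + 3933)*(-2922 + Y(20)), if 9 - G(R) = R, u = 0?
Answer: -11340282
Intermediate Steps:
G(R) = 9 - R
Y(M) = 0 (Y(M) = 0*(0 + (9 - 1*1)) = 0*(0 + (9 - 1)) = 0*(0 + 8) = 0*8 = 0)
(J(-52, -25) + 3933)*(-2922 + Y(20)) = (-52 + 3933)*(-2922 + 0) = 3881*(-2922) = -11340282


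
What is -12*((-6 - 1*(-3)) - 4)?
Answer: 84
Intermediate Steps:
-12*((-6 - 1*(-3)) - 4) = -12*((-6 + 3) - 4) = -12*(-3 - 4) = -12*(-7) = 84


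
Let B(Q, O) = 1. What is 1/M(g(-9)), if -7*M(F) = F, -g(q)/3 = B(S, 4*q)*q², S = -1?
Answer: 7/243 ≈ 0.028807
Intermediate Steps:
g(q) = -3*q²
M(F) = -F/7
1/M(g(-9)) = 1/(-(-3)*(-9)²/7) = 1/(-(-3)*81/7) = 1/(-⅐*(-243)) = 1/(243/7) = 7/243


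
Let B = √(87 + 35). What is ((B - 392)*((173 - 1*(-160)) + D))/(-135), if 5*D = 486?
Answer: 93688/75 - 239*√122/75 ≈ 1214.0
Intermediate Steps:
D = 486/5 (D = (⅕)*486 = 486/5 ≈ 97.200)
B = √122 ≈ 11.045
((B - 392)*((173 - 1*(-160)) + D))/(-135) = ((√122 - 392)*((173 - 1*(-160)) + 486/5))/(-135) = ((-392 + √122)*((173 + 160) + 486/5))*(-1/135) = ((-392 + √122)*(333 + 486/5))*(-1/135) = ((-392 + √122)*(2151/5))*(-1/135) = (-843192/5 + 2151*√122/5)*(-1/135) = 93688/75 - 239*√122/75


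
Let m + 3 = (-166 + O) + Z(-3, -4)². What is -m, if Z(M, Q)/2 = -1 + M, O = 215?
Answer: -110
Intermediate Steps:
Z(M, Q) = -2 + 2*M (Z(M, Q) = 2*(-1 + M) = -2 + 2*M)
m = 110 (m = -3 + ((-166 + 215) + (-2 + 2*(-3))²) = -3 + (49 + (-2 - 6)²) = -3 + (49 + (-8)²) = -3 + (49 + 64) = -3 + 113 = 110)
-m = -1*110 = -110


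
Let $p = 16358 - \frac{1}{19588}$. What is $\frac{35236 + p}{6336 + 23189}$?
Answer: $\frac{1010623271}{578335700} \approx 1.7475$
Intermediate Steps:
$p = \frac{320420503}{19588}$ ($p = 16358 - \frac{1}{19588} = \frac{320420503}{19588} \approx 16358.0$)
$\frac{35236 + p}{6336 + 23189} = \frac{35236 + \frac{320420503}{19588}}{6336 + 23189} = \frac{1010623271}{19588 \cdot 29525} = \frac{1010623271}{19588} \cdot \frac{1}{29525} = \frac{1010623271}{578335700}$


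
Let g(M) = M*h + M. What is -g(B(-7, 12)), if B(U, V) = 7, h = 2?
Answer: -21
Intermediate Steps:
g(M) = 3*M (g(M) = M*2 + M = 2*M + M = 3*M)
-g(B(-7, 12)) = -3*7 = -1*21 = -21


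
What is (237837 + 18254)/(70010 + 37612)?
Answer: 256091/107622 ≈ 2.3795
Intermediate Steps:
(237837 + 18254)/(70010 + 37612) = 256091/107622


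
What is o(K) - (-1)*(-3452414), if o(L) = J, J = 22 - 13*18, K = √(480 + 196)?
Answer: -3452626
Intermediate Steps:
K = 26 (K = √676 = 26)
J = -212 (J = 22 - 234 = -212)
o(L) = -212
o(K) - (-1)*(-3452414) = -212 - (-1)*(-3452414) = -212 - 1*3452414 = -212 - 3452414 = -3452626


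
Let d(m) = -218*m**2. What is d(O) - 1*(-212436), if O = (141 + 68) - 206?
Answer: 210474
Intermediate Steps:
O = 3 (O = 209 - 206 = 3)
d(O) - 1*(-212436) = -218*3**2 - 1*(-212436) = -218*9 + 212436 = -1962 + 212436 = 210474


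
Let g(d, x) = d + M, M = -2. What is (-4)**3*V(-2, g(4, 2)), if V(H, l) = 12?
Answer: -768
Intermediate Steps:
g(d, x) = -2 + d (g(d, x) = d - 2 = -2 + d)
(-4)**3*V(-2, g(4, 2)) = (-4)**3*12 = -64*12 = -768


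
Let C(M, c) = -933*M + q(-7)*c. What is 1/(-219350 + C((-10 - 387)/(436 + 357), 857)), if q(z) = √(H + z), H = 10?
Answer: -137644300157/30126599628516598 - 538923593*√3/30126599628516598 ≈ -4.5998e-6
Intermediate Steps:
q(z) = √(10 + z)
C(M, c) = -933*M + c*√3 (C(M, c) = -933*M + √(10 - 7)*c = -933*M + √3*c = -933*M + c*√3)
1/(-219350 + C((-10 - 387)/(436 + 357), 857)) = 1/(-219350 + (-933*(-10 - 387)/(436 + 357) + 857*√3)) = 1/(-219350 + (-(-370401)/793 + 857*√3)) = 1/(-219350 + (-933*(-397/793) + 857*√3)) = 1/(-219350 + (370401/793 + 857*√3)) = 1/(-173574149/793 + 857*√3)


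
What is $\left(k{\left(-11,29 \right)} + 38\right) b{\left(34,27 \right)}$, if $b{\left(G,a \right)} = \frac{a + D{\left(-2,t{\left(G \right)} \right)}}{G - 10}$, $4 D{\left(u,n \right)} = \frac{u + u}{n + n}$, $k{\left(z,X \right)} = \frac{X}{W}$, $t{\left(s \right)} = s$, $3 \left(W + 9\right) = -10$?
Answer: $\frac{2420365}{60384} \approx 40.083$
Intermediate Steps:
$W = - \frac{37}{3}$ ($W = -9 + \frac{1}{3} \left(-10\right) = -9 - \frac{10}{3} = - \frac{37}{3} \approx -12.333$)
$k{\left(z,X \right)} = - \frac{3 X}{37}$ ($k{\left(z,X \right)} = \frac{X}{- \frac{37}{3}} = X \left(- \frac{3}{37}\right) = - \frac{3 X}{37}$)
$D{\left(u,n \right)} = \frac{u}{4 n}$ ($D{\left(u,n \right)} = \frac{\left(u + u\right) \frac{1}{n + n}}{4} = \frac{2 u \frac{1}{2 n}}{4} = \frac{u \frac{1}{n}}{4} = \frac{u}{4 n}$)
$b{\left(G,a \right)} = \frac{a - \frac{1}{2 G}}{-10 + G}$ ($b{\left(G,a \right)} = \frac{a + \frac{1}{4} \left(-2\right) \frac{1}{G}}{G - 10} = \frac{a - \frac{1}{2 G}}{-10 + G}$)
$\left(k{\left(-11,29 \right)} + 38\right) b{\left(34,27 \right)} = \left(\left(- \frac{3}{37}\right) 29 + 38\right) \frac{- \frac{1}{2} + 34 \cdot 27}{34 \left(-10 + 34\right)} = \left(- \frac{87}{37} + 38\right) \frac{- \frac{1}{2} + 918}{34 \cdot 24} = \frac{1319 \cdot \frac{1}{34} \cdot \frac{1}{24} \cdot \frac{1835}{2}}{37} = \frac{1319}{37} \cdot \frac{1835}{1632} = \frac{2420365}{60384}$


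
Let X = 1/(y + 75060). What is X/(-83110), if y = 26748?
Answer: -1/8461262880 ≈ -1.1819e-10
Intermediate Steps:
X = 1/101808 (X = 1/(26748 + 75060) = 1/101808 ≈ 9.8224e-6)
X/(-83110) = (1/101808)/(-83110) = (1/101808)*(-1/83110) = -1/8461262880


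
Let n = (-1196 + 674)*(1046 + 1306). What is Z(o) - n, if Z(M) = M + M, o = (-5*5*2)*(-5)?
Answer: 1228244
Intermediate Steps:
n = -1227744 (n = -522*2352 = -1227744)
o = 250 (o = -25*2*(-5) = -50*(-5) = 250)
Z(M) = 2*M
Z(o) - n = 2*250 - 1*(-1227744) = 500 + 1227744 = 1228244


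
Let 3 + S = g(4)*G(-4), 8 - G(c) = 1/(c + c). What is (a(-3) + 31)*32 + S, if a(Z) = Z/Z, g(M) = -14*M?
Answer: 566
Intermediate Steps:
G(c) = 8 - 1/(2*c) (G(c) = 8 - 1/(c + c) = 8 - 1/(2*c))
S = -458 (S = -3 + (-14*4)*(8 - ½/(-4)) = -3 - 56*(8 - ½*(-¼)) = -3 - 56*(8 + ⅛) = -3 - 56*65/8 = -3 - 455 = -458)
a(Z) = 1
(a(-3) + 31)*32 + S = (1 + 31)*32 - 458 = 32*32 - 458 = 1024 - 458 = 566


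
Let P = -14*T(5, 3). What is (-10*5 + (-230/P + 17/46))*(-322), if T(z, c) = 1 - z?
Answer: 34607/2 ≈ 17304.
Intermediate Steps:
P = 56 (P = -14*(1 - 1*5) = -14*(1 - 5) = -14*(-4) = 56)
(-10*5 + (-230/P + 17/46))*(-322) = (-10*5 + (-230/56 + 17/46))*(-322) = (-50 + (-230*1/56 + 17*(1/46)))*(-322) = (-50 + (-115/28 + 17/46))*(-322) = (-50 - 2407/644)*(-322) = -34607/644*(-322) = 34607/2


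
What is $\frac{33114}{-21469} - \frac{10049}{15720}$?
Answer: $- \frac{736294061}{337492680} \approx -2.1817$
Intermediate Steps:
$\frac{33114}{-21469} - \frac{10049}{15720} = 33114 \left(- \frac{1}{21469}\right) - \frac{10049}{15720} = - \frac{33114}{21469} - \frac{10049}{15720} = - \frac{736294061}{337492680}$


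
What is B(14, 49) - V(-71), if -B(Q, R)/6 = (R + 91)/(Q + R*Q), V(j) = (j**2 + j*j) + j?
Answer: -50061/5 ≈ -10012.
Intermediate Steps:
V(j) = j + 2*j**2 (V(j) = (j**2 + j**2) + j = 2*j**2 + j = j + 2*j**2)
B(Q, R) = -6*(91 + R)/(Q + Q*R) (B(Q, R) = -6*(R + 91)/(Q + R*Q) = -6*(91 + R)/(Q + Q*R))
B(14, 49) - V(-71) = 6*(-91 - 1*49)/(14*(1 + 49)) - (-71)*(1 + 2*(-71)) = 6*(1/14)*(-91 - 49)/50 - (-71)*(1 - 142) = 6*(1/14)*(1/50)*(-140) - (-71)*(-141) = -6/5 - 1*10011 = -6/5 - 10011 = -50061/5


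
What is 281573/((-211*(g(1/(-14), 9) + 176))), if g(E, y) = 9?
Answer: -281573/39035 ≈ -7.2133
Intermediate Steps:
281573/((-211*(g(1/(-14), 9) + 176))) = 281573/((-211*(9 + 176))) = 281573/((-211*185)) = 281573/(-39035) = 281573*(-1/39035) = -281573/39035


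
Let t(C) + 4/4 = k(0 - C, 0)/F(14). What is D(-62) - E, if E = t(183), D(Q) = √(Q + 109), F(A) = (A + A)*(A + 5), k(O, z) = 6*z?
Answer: 1 + √47 ≈ 7.8557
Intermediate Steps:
F(A) = 2*A*(5 + A) (F(A) = (2*A)*(5 + A) = 2*A*(5 + A))
t(C) = -1 (t(C) = -1 + (6*0)/((2*14*(5 + 14))) = -1 + 0/((2*14*19)) = -1 + 0/532 = -1 + 0*(1/532) = -1 + 0 = -1)
D(Q) = √(109 + Q)
E = -1
D(-62) - E = √(109 - 62) - 1*(-1) = √47 + 1 = 1 + √47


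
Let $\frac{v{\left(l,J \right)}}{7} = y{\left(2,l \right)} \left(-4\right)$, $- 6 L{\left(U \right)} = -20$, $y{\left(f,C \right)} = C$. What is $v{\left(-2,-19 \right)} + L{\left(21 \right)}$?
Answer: $\frac{178}{3} \approx 59.333$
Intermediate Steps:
$L{\left(U \right)} = \frac{10}{3}$ ($L{\left(U \right)} = \left(- \frac{1}{6}\right) \left(-20\right) = \frac{10}{3}$)
$v{\left(l,J \right)} = - 28 l$ ($v{\left(l,J \right)} = 7 l \left(-4\right) = 7 \left(- 4 l\right) = - 28 l$)
$v{\left(-2,-19 \right)} + L{\left(21 \right)} = \left(-28\right) \left(-2\right) + \frac{10}{3} = 56 + \frac{10}{3} = \frac{178}{3}$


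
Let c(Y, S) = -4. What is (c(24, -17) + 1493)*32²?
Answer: 1524736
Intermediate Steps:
(c(24, -17) + 1493)*32² = (-4 + 1493)*32² = 1489*1024 = 1524736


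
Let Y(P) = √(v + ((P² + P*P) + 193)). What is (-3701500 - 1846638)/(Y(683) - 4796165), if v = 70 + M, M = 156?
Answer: 13304892645385/11501598886914 + 2774069*√933397/11501598886914 ≈ 1.1570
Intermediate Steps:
v = 226 (v = 70 + 156 = 226)
Y(P) = √(419 + 2*P²) (Y(P) = √(226 + ((P² + P*P) + 193)) = √(226 + ((P² + P²) + 193)) = √(226 + (2*P² + 193)) = √(226 + (193 + 2*P²)) = √(419 + 2*P²))
(-3701500 - 1846638)/(Y(683) - 4796165) = (-3701500 - 1846638)/(√(419 + 2*683²) - 4796165) = -5548138/(√(419 + 2*466489) - 4796165) = -5548138/(√(419 + 932978) - 4796165) = -5548138/(√933397 - 4796165) = -5548138/(-4796165 + √933397)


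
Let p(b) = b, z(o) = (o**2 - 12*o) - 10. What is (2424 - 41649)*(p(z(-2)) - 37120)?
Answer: 1455325950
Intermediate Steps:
z(o) = -10 + o**2 - 12*o
(2424 - 41649)*(p(z(-2)) - 37120) = (2424 - 41649)*((-10 + (-2)**2 - 12*(-2)) - 37120) = -39225*((-10 + 4 + 24) - 37120) = -39225*(18 - 37120) = -39225*(-37102) = 1455325950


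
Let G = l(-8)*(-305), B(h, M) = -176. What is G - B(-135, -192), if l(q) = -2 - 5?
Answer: 2311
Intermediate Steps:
l(q) = -7
G = 2135 (G = -7*(-305) = 2135)
G - B(-135, -192) = 2135 - 1*(-176) = 2135 + 176 = 2311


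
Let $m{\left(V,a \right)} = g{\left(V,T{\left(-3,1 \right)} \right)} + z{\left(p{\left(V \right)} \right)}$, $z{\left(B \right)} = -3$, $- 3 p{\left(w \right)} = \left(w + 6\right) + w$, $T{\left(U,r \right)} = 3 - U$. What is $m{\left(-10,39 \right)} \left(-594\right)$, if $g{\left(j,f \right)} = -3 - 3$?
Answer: $5346$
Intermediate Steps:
$g{\left(j,f \right)} = -6$ ($g{\left(j,f \right)} = -3 - 3 = -6$)
$p{\left(w \right)} = -2 - \frac{2 w}{3}$ ($p{\left(w \right)} = - \frac{\left(w + 6\right) + w}{3} = - \frac{\left(6 + w\right) + w}{3} = - \frac{6 + 2 w}{3} = -2 - \frac{2 w}{3}$)
$m{\left(V,a \right)} = -9$ ($m{\left(V,a \right)} = -6 - 3 = -9$)
$m{\left(-10,39 \right)} \left(-594\right) = \left(-9\right) \left(-594\right) = 5346$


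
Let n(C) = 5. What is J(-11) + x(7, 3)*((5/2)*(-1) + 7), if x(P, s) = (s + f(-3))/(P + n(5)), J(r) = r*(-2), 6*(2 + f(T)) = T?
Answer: 355/16 ≈ 22.188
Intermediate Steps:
f(T) = -2 + T/6
J(r) = -2*r
x(P, s) = (-5/2 + s)/(5 + P) (x(P, s) = (s + (-2 + (⅙)*(-3)))/(P + 5) = (s + (-2 - ½))/(5 + P) = (s - 5/2)/(5 + P) = (-5/2 + s)/(5 + P))
J(-11) + x(7, 3)*((5/2)*(-1) + 7) = -2*(-11) + ((-5/2 + 3)/(5 + 7))*((5/2)*(-1) + 7) = 22 + ((½)/12)*((5*(½))*(-1) + 7) = 22 + ((1/12)*(½))*((5/2)*(-1) + 7) = 22 + (-5/2 + 7)/24 = 22 + (1/24)*(9/2) = 22 + 3/16 = 355/16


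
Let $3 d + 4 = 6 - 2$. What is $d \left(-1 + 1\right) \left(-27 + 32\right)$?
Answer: $0$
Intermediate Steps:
$d = 0$ ($d = - \frac{4}{3} + \frac{6 - 2}{3} = - \frac{4}{3} + \frac{1}{3} \cdot 4 = - \frac{4}{3} + \frac{4}{3} = 0$)
$d \left(-1 + 1\right) \left(-27 + 32\right) = 0 \left(-1 + 1\right) \left(-27 + 32\right) = 0 \cdot 0 \cdot 5 = 0 \cdot 5 = 0$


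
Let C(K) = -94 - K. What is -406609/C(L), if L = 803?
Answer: 406609/897 ≈ 453.30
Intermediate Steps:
-406609/C(L) = -406609/(-94 - 1*803) = -406609/(-94 - 803) = -406609/(-897) = -406609*(-1/897) = 406609/897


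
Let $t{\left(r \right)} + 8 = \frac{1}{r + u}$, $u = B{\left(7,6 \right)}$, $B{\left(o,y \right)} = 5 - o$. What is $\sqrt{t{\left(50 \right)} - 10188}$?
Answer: $\frac{i \sqrt{1468221}}{12} \approx 100.98 i$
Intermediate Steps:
$u = -2$ ($u = 5 - 7 = -2$)
$t{\left(r \right)} = -8 + \frac{1}{-2 + r}$ ($t{\left(r \right)} = -8 + \frac{1}{r - 2} = -8 + \frac{1}{-2 + r}$)
$\sqrt{t{\left(50 \right)} - 10188} = \sqrt{\frac{17 - 400}{-2 + 50} - 10188} = \sqrt{\frac{17 - 400}{48} - 10188} = \sqrt{\frac{1}{48} \left(-383\right) - 10188} = \sqrt{- \frac{383}{48} - 10188} = \sqrt{- \frac{489407}{48}} = \frac{i \sqrt{1468221}}{12}$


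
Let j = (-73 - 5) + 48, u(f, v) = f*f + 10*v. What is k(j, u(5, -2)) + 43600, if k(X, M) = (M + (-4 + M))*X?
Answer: 43420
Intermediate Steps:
u(f, v) = f² + 10*v
j = -30 (j = -78 + 48 = -30)
k(X, M) = X*(-4 + 2*M) (k(X, M) = (-4 + 2*M)*X = X*(-4 + 2*M))
k(j, u(5, -2)) + 43600 = 2*(-30)*(-2 + (5² + 10*(-2))) + 43600 = 2*(-30)*(-2 + (25 - 20)) + 43600 = 2*(-30)*(-2 + 5) + 43600 = 2*(-30)*3 + 43600 = -180 + 43600 = 43420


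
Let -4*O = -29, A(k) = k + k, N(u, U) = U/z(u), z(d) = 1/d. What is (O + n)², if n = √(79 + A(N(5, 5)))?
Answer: 2905/16 + 29*√129/2 ≈ 346.25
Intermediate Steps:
z(d) = 1/d
N(u, U) = U*u (N(u, U) = U/(1/u) = U*u)
A(k) = 2*k
O = 29/4 (O = -¼*(-29) = 29/4 ≈ 7.2500)
n = √129 (n = √(79 + 2*(5*5)) = √(79 + 2*25) = √(79 + 50) = √129 ≈ 11.358)
(O + n)² = (29/4 + √129)²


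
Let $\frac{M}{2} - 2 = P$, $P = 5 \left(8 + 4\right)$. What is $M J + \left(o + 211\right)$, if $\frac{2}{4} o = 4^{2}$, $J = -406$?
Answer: $-50101$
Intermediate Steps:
$o = 32$ ($o = 2 \cdot 4^{2} = 2 \cdot 16 = 32$)
$P = 60$ ($P = 5 \cdot 12 = 60$)
$M = 124$ ($M = 4 + 2 \cdot 60 = 4 + 120 = 124$)
$M J + \left(o + 211\right) = 124 \left(-406\right) + \left(32 + 211\right) = -50344 + 243 = -50101$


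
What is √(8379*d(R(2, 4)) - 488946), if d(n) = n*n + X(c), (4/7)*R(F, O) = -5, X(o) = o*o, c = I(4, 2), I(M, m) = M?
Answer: √4586163/4 ≈ 535.38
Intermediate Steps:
c = 4
X(o) = o²
R(F, O) = -35/4 (R(F, O) = (7/4)*(-5) = -35/4)
d(n) = 16 + n² (d(n) = n*n + 4² = n² + 16 = 16 + n²)
√(8379*d(R(2, 4)) - 488946) = √(8379*(16 + (-35/4)²) - 488946) = √(8379*(16 + 1225/16) - 488946) = √(8379*(1481/16) - 488946) = √(12409299/16 - 488946) = √(4586163/16) = √4586163/4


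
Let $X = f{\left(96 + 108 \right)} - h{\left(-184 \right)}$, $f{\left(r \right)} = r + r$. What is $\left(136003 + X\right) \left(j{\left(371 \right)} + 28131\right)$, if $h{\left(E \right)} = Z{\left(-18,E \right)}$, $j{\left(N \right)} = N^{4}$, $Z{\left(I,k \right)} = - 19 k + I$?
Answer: $2518425390704196$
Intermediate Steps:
$Z{\left(I,k \right)} = I - 19 k$
$f{\left(r \right)} = 2 r$
$h{\left(E \right)} = -18 - 19 E$
$X = -3070$ ($X = 2 \left(96 + 108\right) - \left(-18 - -3496\right) = 2 \cdot 204 - \left(-18 + 3496\right) = 408 - 3478 = -3070$)
$\left(136003 + X\right) \left(j{\left(371 \right)} + 28131\right) = \left(136003 - 3070\right) \left(371^{4} + 28131\right) = 132933 \left(18945044881 + 28131\right) = 132933 \cdot 18945073012 = 2518425390704196$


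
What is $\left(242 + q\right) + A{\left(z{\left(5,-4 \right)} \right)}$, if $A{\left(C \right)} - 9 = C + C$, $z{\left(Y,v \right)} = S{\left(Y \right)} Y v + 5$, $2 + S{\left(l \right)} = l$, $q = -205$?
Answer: $-64$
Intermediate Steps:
$S{\left(l \right)} = -2 + l$
$z{\left(Y,v \right)} = 5 + Y v \left(-2 + Y\right)$ ($z{\left(Y,v \right)} = \left(-2 + Y\right) Y v + 5 = Y \left(-2 + Y\right) v + 5 = Y v \left(-2 + Y\right) + 5 = 5 + Y v \left(-2 + Y\right)$)
$A{\left(C \right)} = 9 + 2 C$ ($A{\left(C \right)} = 9 + \left(C + C\right) = 9 + 2 C$)
$\left(242 + q\right) + A{\left(z{\left(5,-4 \right)} \right)} = \left(242 - 205\right) + \left(9 + 2 \left(5 + 5 \left(-4\right) \left(-2 + 5\right)\right)\right) = 37 + \left(9 + 2 \left(5 + 5 \left(-4\right) 3\right)\right) = 37 + \left(9 + 2 \left(5 - 60\right)\right) = 37 + \left(9 + 2 \left(-55\right)\right) = 37 + \left(9 - 110\right) = 37 - 101 = -64$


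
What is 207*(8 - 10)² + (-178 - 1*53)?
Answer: 597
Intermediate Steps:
207*(8 - 10)² + (-178 - 1*53) = 207*(-2)² + (-178 - 53) = 207*4 - 231 = 828 - 231 = 597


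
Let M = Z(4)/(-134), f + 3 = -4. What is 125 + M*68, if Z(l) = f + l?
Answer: 8477/67 ≈ 126.52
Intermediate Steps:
f = -7 (f = -3 - 4 = -7)
Z(l) = -7 + l
M = 3/134 (M = (-7 + 4)/(-134) = -3*(-1/134) = 3/134 ≈ 0.022388)
125 + M*68 = 125 + (3/134)*68 = 125 + 102/67 = 8477/67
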